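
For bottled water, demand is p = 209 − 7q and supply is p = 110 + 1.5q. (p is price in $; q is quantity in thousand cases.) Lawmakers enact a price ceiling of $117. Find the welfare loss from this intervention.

Competitive equilibrium: 209 − 7q = 110 + 1.5q → q* = 11.6471, p* = 127.4706.
At the ceiling p = 117, quantity supplied = (117 − 110)/1.5 = 4.6667.
Willingness to pay at q' = 4.6667: 209 − 7·4.6667 = 176.3331.
Δq = 11.6471 − 4.6667 = 6.9804; wedge = 176.3331 − 117 = 59.3331.
Welfare loss = ½ × 6.9804 × 59.3331 = $207.08 thousand.

$207.08 thousand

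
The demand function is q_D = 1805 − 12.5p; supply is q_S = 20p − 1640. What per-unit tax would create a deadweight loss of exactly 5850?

In inverse form: demand p = 144.4 − 0.08q, supply p = 82 + 0.05q.
Competitive equilibrium: 144.4 − 0.08q = 82 + 0.05q → q* = 480, p* = 106.
A tax t gives Δq = t/0.13 and wedge t, so DWL = t²/0.26.
t²/0.26 = 5850 → t² = 1521 → t = 39.

39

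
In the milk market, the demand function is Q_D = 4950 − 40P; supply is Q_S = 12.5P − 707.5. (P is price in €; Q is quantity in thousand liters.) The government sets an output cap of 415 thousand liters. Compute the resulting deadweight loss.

In inverse form: demand P = 123.75 − 0.025Q, supply P = 56.6 + 0.08Q.
Competitive equilibrium: 123.75 − 0.025Q = 56.6 + 0.08Q → Q* = 639.5238, P* = 107.7619.
At Q = 415: demand price = 123.75 − 0.025·415 = 113.375; supply price = 56.6 + 0.08·415 = 89.8.
ΔQ = 639.5238 − 415 = 224.5238; wedge = 113.375 − 89.8 = 23.575.
DWL = ½ × 224.5238 × 23.575 = €2646.57 thousand.

€2646.57 thousand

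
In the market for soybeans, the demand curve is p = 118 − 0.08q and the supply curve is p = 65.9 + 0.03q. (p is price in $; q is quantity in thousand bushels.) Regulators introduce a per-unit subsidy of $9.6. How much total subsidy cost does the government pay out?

$5384.73 thousand

Competitive equilibrium: 118 − 0.08q = 65.9 + 0.03q → q* = 473.6364, p* = 80.1091.
The subsidy lowers effective supply by 9.6: p = 56.3 + 0.03q.
New quantity: 118 − 0.08q = 56.3 + 0.03q → q' = 560.9091.
Total subsidy cost = 9.6 × 560.9091 = $5384.73 thousand.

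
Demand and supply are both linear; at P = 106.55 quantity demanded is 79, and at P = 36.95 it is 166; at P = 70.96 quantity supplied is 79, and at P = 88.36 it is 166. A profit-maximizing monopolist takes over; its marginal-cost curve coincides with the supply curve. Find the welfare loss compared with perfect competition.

1296.88

Demand slope = (36.95 − 106.55)/(166 − 79) = −0.8, so P = 169.75 − 0.8Q.
Supply slope = (88.36 − 70.96)/(166 − 79) = 0.2, so P = 55.16 + 0.2Q.
Competitive equilibrium: 169.75 − 0.8Q = 55.16 + 0.2Q → Q* = 114.59, P* = 78.078.
Marginal revenue: MR = 169.75 − 1.6Q. Set MR = MC: 169.75 − 1.6Q = 55.16 + 0.2Q → Q_m = 63.6611.
Price P_m = 169.75 − 0.8·63.6611 = 118.8211; MC(Q_m) = 55.16 + 0.2·63.6611 = 67.8922.
Competitive Q* = 114.59, so ΔQ = 50.9289; wedge = 118.8211 − 67.8922 = 50.9289.
Welfare loss = ½ × 50.9289 × 50.9289 = 1296.88.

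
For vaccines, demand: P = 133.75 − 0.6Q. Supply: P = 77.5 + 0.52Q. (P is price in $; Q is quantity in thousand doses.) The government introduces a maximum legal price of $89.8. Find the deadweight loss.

$395.32 thousand

Competitive equilibrium: 133.75 − 0.6Q = 77.5 + 0.52Q → Q* = 50.2232, P* = 103.6161.
At the ceiling P = 89.8, quantity supplied = (89.8 − 77.5)/0.52 = 23.6538.
Willingness to pay at Q' = 23.6538: 133.75 − 0.6·23.6538 = 119.5577.
ΔQ = 50.2232 − 23.6538 = 26.5694; wedge = 119.5577 − 89.8 = 29.7577.
Welfare loss = ½ × 26.5694 × 29.7577 = $395.32 thousand.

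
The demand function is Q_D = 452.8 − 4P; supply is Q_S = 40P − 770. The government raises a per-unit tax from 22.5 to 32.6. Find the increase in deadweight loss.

1011.84

In inverse form: demand P = 113.2 − 0.25Q, supply P = 19.25 + 0.025Q.
Competitive equilibrium: 113.2 − 0.25Q = 19.25 + 0.025Q → Q* = 341.6364, P* = 27.7909.
For a per-unit tax t: ΔQ = t/0.275, so DWL = ½·t·(t/0.275) = t²/0.55.
At t = 22.5: DWL = 920.455. At t = 32.6: DWL = 1932.291.
Increase = 1932.291 − 920.455 = 1011.84.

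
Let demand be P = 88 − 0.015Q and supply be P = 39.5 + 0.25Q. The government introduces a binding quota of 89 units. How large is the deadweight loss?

1171.24

Competitive equilibrium: 88 − 0.015Q = 39.5 + 0.25Q → Q* = 183.0189, P* = 85.2547.
At Q = 89: demand price = 88 − 0.015·89 = 86.665; supply price = 39.5 + 0.25·89 = 61.75.
ΔQ = 183.0189 − 89 = 94.0189; wedge = 86.665 − 61.75 = 24.915.
Welfare loss = ½ × 94.0189 × 24.915 = 1171.24.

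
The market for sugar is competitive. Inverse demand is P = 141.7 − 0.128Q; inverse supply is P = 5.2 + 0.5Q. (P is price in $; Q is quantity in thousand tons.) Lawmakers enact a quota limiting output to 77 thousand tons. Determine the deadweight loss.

$6185.80 thousand

Competitive equilibrium: 141.7 − 0.128Q = 5.2 + 0.5Q → Q* = 217.3567, P* = 113.8783.
At Q = 77: demand price = 141.7 − 0.128·77 = 131.844; supply price = 5.2 + 0.5·77 = 43.7.
ΔQ = 217.3567 − 77 = 140.3567; wedge = 131.844 − 43.7 = 88.144.
DWL = ½ × 140.3567 × 88.144 = $6185.80 thousand.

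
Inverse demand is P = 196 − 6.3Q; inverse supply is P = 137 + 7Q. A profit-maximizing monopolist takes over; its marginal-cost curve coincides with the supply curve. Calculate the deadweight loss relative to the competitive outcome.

Competitive equilibrium: 196 − 6.3Q = 137 + 7Q → Q* = 4.4361, P* = 168.0526.
Marginal revenue: MR = 196 − 12.6Q. Set MR = MC: 196 − 12.6Q = 137 + 7Q → Q_m = 3.0102.
Price P_m = 196 − 6.3·3.0102 = 177.0357; MC(Q_m) = 137 + 7·3.0102 = 158.0714.
Competitive Q* = 4.4361, so ΔQ = 1.4259; wedge = 177.0357 − 158.0714 = 18.9643.
Deadweight loss = ½ × 1.4259 × 18.9643 = 13.52.

13.52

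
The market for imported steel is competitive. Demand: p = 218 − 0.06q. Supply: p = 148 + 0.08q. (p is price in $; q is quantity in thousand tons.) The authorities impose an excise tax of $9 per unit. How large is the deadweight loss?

Competitive equilibrium: 218 − 0.06q = 148 + 0.08q → q* = 500, p* = 188.
With the tax, the buyer price exceeds the seller price by 9: (218 − 0.06q) − (148 + 0.08q) = 9 → q' = 435.7143.
Δq = 500 − 435.7143 = 64.2857; the wedge equals the tax, 9.
Deadweight loss = ½ × 64.2857 × 9 = $289.29 thousand.

$289.29 thousand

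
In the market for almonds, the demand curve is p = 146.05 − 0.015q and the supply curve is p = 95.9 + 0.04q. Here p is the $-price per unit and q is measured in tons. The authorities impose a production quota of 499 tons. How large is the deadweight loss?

$4686.52

Competitive equilibrium: 146.05 − 0.015q = 95.9 + 0.04q → q* = 911.8182, p* = 132.3727.
At q = 499: demand price = 146.05 − 0.015·499 = 138.565; supply price = 95.9 + 0.04·499 = 115.86.
Δq = 911.8182 − 499 = 412.8182; wedge = 138.565 − 115.86 = 22.705.
The triangle = ½ × 412.8182 × 22.705 = $4686.52.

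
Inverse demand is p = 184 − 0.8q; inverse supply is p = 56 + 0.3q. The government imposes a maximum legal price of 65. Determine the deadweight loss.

Competitive equilibrium: 184 − 0.8q = 56 + 0.3q → q* = 116.3636, p* = 90.9091.
At the ceiling p = 65, quantity supplied = (65 − 56)/0.3 = 30.
Willingness to pay at q' = 30: 184 − 0.8·30 = 160.
Δq = 116.3636 − 30 = 86.3636; wedge = 160 − 65 = 95.
The triangle = ½ × 86.3636 × 95 = 4102.27.

4102.27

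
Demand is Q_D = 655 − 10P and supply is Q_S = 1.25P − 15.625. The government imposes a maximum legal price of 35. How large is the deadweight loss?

In inverse form: demand P = 65.5 − 0.1Q, supply P = 12.5 + 0.8Q.
Competitive equilibrium: 65.5 − 0.1Q = 12.5 + 0.8Q → Q* = 58.8889, P* = 59.6111.
At the ceiling P = 35, quantity supplied = (35 − 12.5)/0.8 = 28.125.
Willingness to pay at Q' = 28.125: 65.5 − 0.1·28.125 = 62.6875.
ΔQ = 58.8889 − 28.125 = 30.7639; wedge = 62.6875 − 35 = 27.6875.
Welfare loss = ½ × 30.7639 × 27.6875 = 425.89.

425.89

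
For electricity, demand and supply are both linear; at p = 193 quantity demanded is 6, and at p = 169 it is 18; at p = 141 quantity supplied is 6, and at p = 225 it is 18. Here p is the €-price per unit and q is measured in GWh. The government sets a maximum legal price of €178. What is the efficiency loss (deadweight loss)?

€1.09

Demand slope = (169 − 193)/(18 − 6) = −2, so p = 205 − 2q.
Supply slope = (225 − 141)/(18 − 6) = 7, so p = 99 + 7q.
Competitive equilibrium: 205 − 2q = 99 + 7q → q* = 11.7778, p* = 181.4444.
At the ceiling p = 178, quantity supplied = (178 − 99)/7 = 11.2857.
Willingness to pay at q' = 11.2857: 205 − 2·11.2857 = 182.4286.
Δq = 11.7778 − 11.2857 = 0.4921; wedge = 182.4286 − 178 = 4.4286.
The triangle = ½ × 0.4921 × 4.4286 = €1.09.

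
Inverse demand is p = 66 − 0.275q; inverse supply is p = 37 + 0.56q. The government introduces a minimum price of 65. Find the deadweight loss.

403.66

Competitive equilibrium: 66 − 0.275q = 37 + 0.56q → q* = 34.7305, p* = 56.4491.
At the floor p = 65, quantity demanded = (66 − 65)/0.275 = 3.6364.
Sellers' marginal cost at q' = 3.6364: 37 + 0.56·3.6364 = 39.0364.
Δq = 34.7305 − 3.6364 = 31.0941; wedge = 65 − 39.0364 = 25.9636.
Deadweight loss = ½ × 31.0941 × 25.9636 = 403.66.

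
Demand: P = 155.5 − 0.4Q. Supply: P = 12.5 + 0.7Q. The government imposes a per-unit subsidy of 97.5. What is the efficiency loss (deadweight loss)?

Competitive equilibrium: 155.5 − 0.4Q = 12.5 + 0.7Q → Q* = 130, P* = 103.5.
The subsidy lowers effective supply by 97.5: P = 0.7Q − 85.
New quantity: 155.5 − 0.4Q = 0.7Q − 85 → Q' = 218.6364.
Overproduction ΔQ = 218.6364 − 130 = 88.6364; wedge = subsidy = 97.5.
Deadweight loss = ½ × 88.6364 × 97.5 = 4321.02.

4321.02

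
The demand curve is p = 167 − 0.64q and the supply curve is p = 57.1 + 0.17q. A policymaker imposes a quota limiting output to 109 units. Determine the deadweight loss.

288.27

Competitive equilibrium: 167 − 0.64q = 57.1 + 0.17q → q* = 135.679, p* = 80.1654.
At q = 109: demand price = 167 − 0.64·109 = 97.24; supply price = 57.1 + 0.17·109 = 75.63.
Δq = 135.679 − 109 = 26.679; wedge = 97.24 − 75.63 = 21.61.
Welfare loss = ½ × 26.679 × 21.61 = 288.27.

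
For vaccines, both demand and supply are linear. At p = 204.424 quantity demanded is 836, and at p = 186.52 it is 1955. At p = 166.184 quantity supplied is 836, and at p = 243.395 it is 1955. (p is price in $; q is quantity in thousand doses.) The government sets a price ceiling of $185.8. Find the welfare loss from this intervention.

Demand slope = (186.52 − 204.424)/(1955 − 836) = −0.016, so p = 217.8 − 0.016q.
Supply slope = (243.395 − 166.184)/(1955 − 836) = 0.069, so p = 108.5 + 0.069q.
Competitive equilibrium: 217.8 − 0.016q = 108.5 + 0.069q → q* = 1285.8824, p* = 197.2259.
At the ceiling p = 185.8, quantity supplied = (185.8 − 108.5)/0.069 = 1120.2899.
Willingness to pay at q' = 1120.2899: 217.8 − 0.016·1120.2899 = 199.8754.
Δq = 1285.8824 − 1120.2899 = 165.5925; wedge = 199.8754 − 185.8 = 14.0754.
Deadweight loss = ½ × 165.5925 × 14.0754 = $1165.39 thousand.

$1165.39 thousand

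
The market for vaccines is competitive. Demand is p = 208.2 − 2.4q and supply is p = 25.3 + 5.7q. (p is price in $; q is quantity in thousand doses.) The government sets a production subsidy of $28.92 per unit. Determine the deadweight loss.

$51.63 thousand

Competitive equilibrium: 208.2 − 2.4q = 25.3 + 5.7q → q* = 22.5802, p* = 154.0074.
The subsidy lowers effective supply by 28.92: p = 5.7q − 3.62.
New quantity: 208.2 − 2.4q = 5.7q − 3.62 → q' = 26.1506.
Overproduction Δq = 26.1506 − 22.5802 = 3.5704; wedge = subsidy = 28.92.
DWL = ½ × 3.5704 × 28.92 = $51.63 thousand.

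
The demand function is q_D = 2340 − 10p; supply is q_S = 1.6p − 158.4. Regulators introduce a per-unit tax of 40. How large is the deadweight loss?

1103.45

In inverse form: demand p = 234 − 0.1q, supply p = 99 + 0.625q.
Competitive equilibrium: 234 − 0.1q = 99 + 0.625q → q* = 186.2069, p* = 215.3793.
With the tax, the buyer price exceeds the seller price by 40: (234 − 0.1q) − (99 + 0.625q) = 40 → q' = 131.0345.
Δq = 186.2069 − 131.0345 = 55.1724; the wedge equals the tax, 40.
Welfare loss = ½ × 55.1724 × 40 = 1103.45.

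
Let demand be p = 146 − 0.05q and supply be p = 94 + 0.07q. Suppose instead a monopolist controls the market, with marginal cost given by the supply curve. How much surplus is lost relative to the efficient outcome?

Competitive equilibrium: 146 − 0.05q = 94 + 0.07q → q* = 433.33333, p* = 124.33333.
Marginal revenue: MR = 146 − 0.1q. Set MR = MC: 146 − 0.1q = 94 + 0.07q → q_m = 305.88235.
Price p_m = 146 − 0.05·305.88235 = 130.70588; MC(q_m) = 94 + 0.07·305.88235 = 115.41176.
Competitive q* = 433.33333, so Δq = 127.45098; wedge = 130.70588 − 115.41176 = 15.29412.
Welfare loss = ½ × 127.45098 × 15.29412 = 974.63.

974.63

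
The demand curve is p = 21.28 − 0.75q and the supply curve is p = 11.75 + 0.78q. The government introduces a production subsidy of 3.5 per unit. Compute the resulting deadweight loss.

4

Competitive equilibrium: 21.28 − 0.75q = 11.75 + 0.78q → q* = 6.2288, p* = 16.6084.
The subsidy lowers effective supply by 3.5: p = 8.25 + 0.78q.
New quantity: 21.28 − 0.75q = 8.25 + 0.78q → q' = 8.5163.
Overproduction Δq = 8.5163 − 6.2288 = 2.2875; wedge = subsidy = 3.5.
The triangle = ½ × 2.2875 × 3.5 = 4.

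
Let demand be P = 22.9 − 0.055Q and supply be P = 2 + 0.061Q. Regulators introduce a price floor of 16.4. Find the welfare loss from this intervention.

222.88

Competitive equilibrium: 22.9 − 0.055Q = 2 + 0.061Q → Q* = 180.1724, P* = 12.9905.
At the floor P = 16.4, quantity demanded = (22.9 − 16.4)/0.055 = 118.1818.
Sellers' marginal cost at Q' = 118.1818: 2 + 0.061·118.1818 = 9.2091.
ΔQ = 180.1724 − 118.1818 = 61.9906; wedge = 16.4 − 9.2091 = 7.1909.
DWL = ½ × 61.9906 × 7.1909 = 222.88.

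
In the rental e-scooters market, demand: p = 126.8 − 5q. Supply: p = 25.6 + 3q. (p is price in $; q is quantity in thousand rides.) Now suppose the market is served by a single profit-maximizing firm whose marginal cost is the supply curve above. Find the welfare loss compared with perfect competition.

$94.69 thousand

Competitive equilibrium: 126.8 − 5q = 25.6 + 3q → q* = 12.65, p* = 63.55.
Marginal revenue: MR = 126.8 − 10q. Set MR = MC: 126.8 − 10q = 25.6 + 3q → q_m = 7.7846.
Price p_m = 126.8 − 5·7.7846 = 87.877; MC(q_m) = 25.6 + 3·7.7846 = 48.9538.
Competitive q* = 12.65, so Δq = 4.8654; wedge = 87.877 − 48.9538 = 38.9232.
Deadweight loss = ½ × 4.8654 × 38.9232 = $94.69 thousand.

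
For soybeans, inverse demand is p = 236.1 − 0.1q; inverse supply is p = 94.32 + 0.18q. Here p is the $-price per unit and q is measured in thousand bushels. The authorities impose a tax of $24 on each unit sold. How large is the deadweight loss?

Competitive equilibrium: 236.1 − 0.1q = 94.32 + 0.18q → q* = 506.3571, p* = 185.4643.
With the tax, the buyer price exceeds the seller price by 24: (236.1 − 0.1q) − (94.32 + 0.18q) = 24 → q' = 420.6429.
Δq = 506.3571 − 420.6429 = 85.7142; the wedge equals the tax, 24.
Deadweight loss = ½ × 85.7142 × 24 = $1028.57 thousand.

$1028.57 thousand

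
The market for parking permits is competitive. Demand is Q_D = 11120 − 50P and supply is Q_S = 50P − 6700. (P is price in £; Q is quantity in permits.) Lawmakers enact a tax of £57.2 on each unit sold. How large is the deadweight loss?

In inverse form: demand P = 222.4 − 0.02Q, supply P = 134 + 0.02Q.
Competitive equilibrium: 222.4 − 0.02Q = 134 + 0.02Q → Q* = 2210, P* = 178.2.
With the tax, the buyer price exceeds the seller price by 57.2: (222.4 − 0.02Q) − (134 + 0.02Q) = 57.2 → Q' = 780.
ΔQ = 2210 − 780 = 1430; the wedge equals the tax, 57.2.
DWL = ½ × 1430 × 57.2 = £40898.

£40898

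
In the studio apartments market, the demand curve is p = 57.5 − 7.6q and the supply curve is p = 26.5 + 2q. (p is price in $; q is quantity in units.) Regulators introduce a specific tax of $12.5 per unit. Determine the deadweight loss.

$8.14

Competitive equilibrium: 57.5 − 7.6q = 26.5 + 2q → q* = 3.2292, p* = 32.9583.
With the tax, the buyer price exceeds the seller price by 12.5: (57.5 − 7.6q) − (26.5 + 2q) = 12.5 → q' = 1.9271.
Δq = 3.2292 − 1.9271 = 1.3021; the wedge equals the tax, 12.5.
Welfare loss = ½ × 1.3021 × 12.5 = $8.14.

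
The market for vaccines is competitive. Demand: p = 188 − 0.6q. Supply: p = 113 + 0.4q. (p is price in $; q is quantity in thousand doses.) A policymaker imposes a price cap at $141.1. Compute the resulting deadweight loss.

$11.28 thousand

Competitive equilibrium: 188 − 0.6q = 113 + 0.4q → q* = 75, p* = 143.
At the ceiling p = 141.1, quantity supplied = (141.1 − 113)/0.4 = 70.25.
Willingness to pay at q' = 70.25: 188 − 0.6·70.25 = 145.85.
Δq = 75 − 70.25 = 4.75; wedge = 145.85 − 141.1 = 4.75.
Deadweight loss = ½ × 4.75 × 4.75 = $11.28 thousand.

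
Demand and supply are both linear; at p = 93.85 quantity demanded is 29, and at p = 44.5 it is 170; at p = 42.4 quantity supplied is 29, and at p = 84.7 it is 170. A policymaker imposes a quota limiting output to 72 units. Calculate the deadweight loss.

Demand slope = (44.5 − 93.85)/(170 − 29) = −0.35, so p = 104 − 0.35q.
Supply slope = (84.7 − 42.4)/(170 − 29) = 0.3, so p = 33.7 + 0.3q.
Competitive equilibrium: 104 − 0.35q = 33.7 + 0.3q → q* = 108.1538, p* = 66.1462.
At q = 72: demand price = 104 − 0.35·72 = 78.8; supply price = 33.7 + 0.3·72 = 55.3.
Δq = 108.1538 − 72 = 36.1538; wedge = 78.8 − 55.3 = 23.5.
The triangle = ½ × 36.1538 × 23.5 = 424.81.

424.81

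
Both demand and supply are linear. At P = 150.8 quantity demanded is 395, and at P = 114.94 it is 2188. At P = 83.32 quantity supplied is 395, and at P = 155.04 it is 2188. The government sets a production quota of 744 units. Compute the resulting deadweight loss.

18049.76

Demand slope = (114.94 − 150.8)/(2188 − 395) = −0.02, so P = 158.7 − 0.02Q.
Supply slope = (155.04 − 83.32)/(2188 − 395) = 0.04, so P = 67.52 + 0.04Q.
Competitive equilibrium: 158.7 − 0.02Q = 67.52 + 0.04Q → Q* = 1519.6667, P* = 128.3067.
At Q = 744: demand price = 158.7 − 0.02·744 = 143.82; supply price = 67.52 + 0.04·744 = 97.28.
ΔQ = 1519.6667 − 744 = 775.6667; wedge = 143.82 − 97.28 = 46.54.
DWL = ½ × 775.6667 × 46.54 = 18049.76.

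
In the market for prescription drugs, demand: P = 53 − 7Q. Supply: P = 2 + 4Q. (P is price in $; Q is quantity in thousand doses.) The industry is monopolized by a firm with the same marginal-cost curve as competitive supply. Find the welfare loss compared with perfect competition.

$17.88 thousand

Competitive equilibrium: 53 − 7Q = 2 + 4Q → Q* = 4.6364, P* = 20.5455.
Marginal revenue: MR = 53 − 14Q. Set MR = MC: 53 − 14Q = 2 + 4Q → Q_m = 2.8333.
Price P_m = 53 − 7·2.8333 = 33.1669; MC(Q_m) = 2 + 4·2.8333 = 13.3332.
Competitive Q* = 4.6364, so ΔQ = 1.8031; wedge = 33.1669 − 13.3332 = 19.8337.
Welfare loss = ½ × 1.8031 × 19.8337 = $17.88 thousand.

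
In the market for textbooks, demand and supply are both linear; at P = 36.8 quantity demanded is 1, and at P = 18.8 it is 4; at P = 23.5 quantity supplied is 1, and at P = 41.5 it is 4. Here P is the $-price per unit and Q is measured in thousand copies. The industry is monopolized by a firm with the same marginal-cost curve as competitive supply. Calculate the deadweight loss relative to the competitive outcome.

Demand slope = (18.8 − 36.8)/(4 − 1) = −6, so P = 42.8 − 6Q.
Supply slope = (41.5 − 23.5)/(4 − 1) = 6, so P = 17.5 + 6Q.
Competitive equilibrium: 42.8 − 6Q = 17.5 + 6Q → Q* = 2.1083, P* = 30.15.
Marginal revenue: MR = 42.8 − 12Q. Set MR = MC: 42.8 − 12Q = 17.5 + 6Q → Q_m = 1.4056.
Price P_m = 42.8 − 6·1.4056 = 34.3664; MC(Q_m) = 17.5 + 6·1.4056 = 25.9336.
Competitive Q* = 2.1083, so ΔQ = 0.7027; wedge = 34.3664 − 25.9336 = 8.4328.
DWL = ½ × 0.7027 × 8.4328 = $2.96 thousand.

$2.96 thousand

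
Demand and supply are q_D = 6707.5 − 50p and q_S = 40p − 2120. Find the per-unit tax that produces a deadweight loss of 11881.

In inverse form: demand p = 134.15 − 0.02q, supply p = 53 + 0.025q.
Competitive equilibrium: 134.15 − 0.02q = 53 + 0.025q → q* = 1803.3333, p* = 98.0833.
A tax t gives Δq = t/0.045 and wedge t, so DWL = t²/0.09.
t²/0.09 = 11881 → t² = 1069.29 → t = 32.7.

32.7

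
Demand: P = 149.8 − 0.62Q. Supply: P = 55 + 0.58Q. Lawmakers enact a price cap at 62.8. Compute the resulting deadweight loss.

2578.22

Competitive equilibrium: 149.8 − 0.62Q = 55 + 0.58Q → Q* = 79, P* = 100.82.
At the ceiling P = 62.8, quantity supplied = (62.8 − 55)/0.58 = 13.4483.
Willingness to pay at Q' = 13.4483: 149.8 − 0.62·13.4483 = 141.4621.
ΔQ = 79 − 13.4483 = 65.5517; wedge = 141.4621 − 62.8 = 78.6621.
DWL = ½ × 65.5517 × 78.6621 = 2578.22.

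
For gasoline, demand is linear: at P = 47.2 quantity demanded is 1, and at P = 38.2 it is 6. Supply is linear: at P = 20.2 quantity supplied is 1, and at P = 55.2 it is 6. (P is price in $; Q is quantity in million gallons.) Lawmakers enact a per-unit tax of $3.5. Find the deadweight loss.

Demand slope = (38.2 − 47.2)/(6 − 1) = −1.8, so P = 49 − 1.8Q.
Supply slope = (55.2 − 20.2)/(6 − 1) = 7, so P = 13.2 + 7Q.
Competitive equilibrium: 49 − 1.8Q = 13.2 + 7Q → Q* = 4.0682, P* = 41.6773.
With the tax, the buyer price exceeds the seller price by 3.5: (49 − 1.8Q) − (13.2 + 7Q) = 3.5 → Q' = 3.6705.
ΔQ = 4.0682 − 3.6705 = 0.3977; the wedge equals the tax, 3.5.
DWL = ½ × 0.3977 × 3.5 = $0.70 million.

$0.70 million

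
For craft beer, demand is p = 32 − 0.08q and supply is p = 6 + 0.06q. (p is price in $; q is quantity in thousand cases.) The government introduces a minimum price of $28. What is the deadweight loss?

Competitive equilibrium: 32 − 0.08q = 6 + 0.06q → q* = 185.7143, p* = 17.1429.
At the floor p = 28, quantity demanded = (32 − 28)/0.08 = 50.
Sellers' marginal cost at q' = 50: 6 + 0.06·50 = 9.
Δq = 185.7143 − 50 = 135.7143; wedge = 28 − 9 = 19.
Deadweight loss = ½ × 135.7143 × 19 = $1289.29 thousand.

$1289.29 thousand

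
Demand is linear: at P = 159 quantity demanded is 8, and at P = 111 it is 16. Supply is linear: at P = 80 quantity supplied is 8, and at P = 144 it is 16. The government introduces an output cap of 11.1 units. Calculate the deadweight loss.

Demand slope = (111 − 159)/(16 − 8) = −6, so P = 207 − 6Q.
Supply slope = (144 − 80)/(16 − 8) = 8, so P = 16 + 8Q.
Competitive equilibrium: 207 − 6Q = 16 + 8Q → Q* = 13.6429, P* = 125.1429.
At Q = 11.1: demand price = 207 − 6·11.1 = 140.4; supply price = 16 + 8·11.1 = 104.8.
ΔQ = 13.6429 − 11.1 = 2.5429; wedge = 140.4 − 104.8 = 35.6.
DWL = ½ × 2.5429 × 35.6 = 45.26.

45.26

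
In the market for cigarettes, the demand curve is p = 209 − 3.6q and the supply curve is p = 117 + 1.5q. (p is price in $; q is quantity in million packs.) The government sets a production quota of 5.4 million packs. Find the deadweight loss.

Competitive equilibrium: 209 − 3.6q = 117 + 1.5q → q* = 18.0392, p* = 144.0588.
At q = 5.4: demand price = 209 − 3.6·5.4 = 189.56; supply price = 117 + 1.5·5.4 = 125.1.
Δq = 18.0392 − 5.4 = 12.6392; wedge = 189.56 − 125.1 = 64.46.
Deadweight loss = ½ × 12.6392 × 64.46 = $407.36 million.

$407.36 million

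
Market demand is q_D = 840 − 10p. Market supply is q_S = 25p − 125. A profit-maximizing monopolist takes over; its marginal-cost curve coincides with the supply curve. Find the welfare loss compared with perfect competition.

In inverse form: demand p = 84 − 0.1q, supply p = 5 + 0.04q.
Competitive equilibrium: 84 − 0.1q = 5 + 0.04q → q* = 564.28571, p* = 27.57143.
Marginal revenue: MR = 84 − 0.2q. Set MR = MC: 84 − 0.2q = 5 + 0.04q → q_m = 329.16667.
Price p_m = 84 − 0.1·329.16667 = 51.08333; MC(q_m) = 5 + 0.04·329.16667 = 18.16667.
Competitive q* = 564.28571, so Δq = 235.11904; wedge = 51.08333 − 18.16667 = 32.91666.
The triangle = ½ × 235.11904 × 32.91666 = 3869.67.

3869.67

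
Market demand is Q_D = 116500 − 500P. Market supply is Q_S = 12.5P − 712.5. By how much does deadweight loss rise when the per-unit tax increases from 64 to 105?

In inverse form: demand P = 233 − 0.002Q, supply P = 57 + 0.08Q.
Competitive equilibrium: 233 − 0.002Q = 57 + 0.08Q → Q* = 2146.3415, P* = 228.7073.
For a per-unit tax t: ΔQ = t/0.082, so DWL = ½·t·(t/0.082) = t²/0.164.
At t = 64: DWL = 24975.61. At t = 105: DWL = 67225.61.
Increase = 67225.61 − 24975.61 = 42250.

42250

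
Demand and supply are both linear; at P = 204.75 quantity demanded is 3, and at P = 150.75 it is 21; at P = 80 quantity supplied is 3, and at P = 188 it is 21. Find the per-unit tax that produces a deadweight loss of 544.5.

99

Demand slope = (150.75 − 204.75)/(21 − 3) = −3, so P = 213.75 − 3Q.
Supply slope = (188 − 80)/(21 − 3) = 6, so P = 62 + 6Q.
Competitive equilibrium: 213.75 − 3Q = 62 + 6Q → Q* = 16.8611, P* = 163.1667.
A tax t gives ΔQ = t/9 and wedge t, so DWL = t²/18.
t²/18 = 544.5 → t² = 9801 → t = 99.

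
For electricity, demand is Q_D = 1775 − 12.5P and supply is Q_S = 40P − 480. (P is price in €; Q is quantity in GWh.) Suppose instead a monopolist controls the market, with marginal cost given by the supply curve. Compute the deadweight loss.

€15048.87

In inverse form: demand P = 142 − 0.08Q, supply P = 12 + 0.025Q.
Competitive equilibrium: 142 − 0.08Q = 12 + 0.025Q → Q* = 1238.0952, P* = 42.9524.
Marginal revenue: MR = 142 − 0.16Q. Set MR = MC: 142 − 0.16Q = 12 + 0.025Q → Q_m = 702.7027.
Price P_m = 142 − 0.08·702.7027 = 85.7838; MC(Q_m) = 12 + 0.025·702.7027 = 29.5676.
Competitive Q* = 1238.0952, so ΔQ = 535.3925; wedge = 85.7838 − 29.5676 = 56.2162.
DWL = ½ × 535.3925 × 56.2162 = €15048.87.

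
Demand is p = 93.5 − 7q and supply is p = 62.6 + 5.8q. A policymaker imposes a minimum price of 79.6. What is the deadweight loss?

1.17

Competitive equilibrium: 93.5 − 7q = 62.6 + 5.8q → q* = 2.4141, p* = 76.6016.
At the floor p = 79.6, quantity demanded = (93.5 − 79.6)/7 = 1.9857.
Sellers' marginal cost at q' = 1.9857: 62.6 + 5.8·1.9857 = 74.1171.
Δq = 2.4141 − 1.9857 = 0.4284; wedge = 79.6 − 74.1171 = 5.4829.
DWL = ½ × 0.4284 × 5.4829 = 1.17.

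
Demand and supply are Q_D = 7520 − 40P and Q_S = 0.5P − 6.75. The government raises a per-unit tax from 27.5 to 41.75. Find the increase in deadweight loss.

243.66

In inverse form: demand P = 188 − 0.025Q, supply P = 13.5 + 2Q.
Competitive equilibrium: 188 − 0.025Q = 13.5 + 2Q → Q* = 86.1728, P* = 185.8457.
For a per-unit tax t: ΔQ = t/2.025, so DWL = ½·t·(t/2.025) = t²/4.05.
At t = 27.5: DWL = 186.728. At t = 41.75: DWL = 430.386.
Increase = 430.386 − 186.728 = 243.66.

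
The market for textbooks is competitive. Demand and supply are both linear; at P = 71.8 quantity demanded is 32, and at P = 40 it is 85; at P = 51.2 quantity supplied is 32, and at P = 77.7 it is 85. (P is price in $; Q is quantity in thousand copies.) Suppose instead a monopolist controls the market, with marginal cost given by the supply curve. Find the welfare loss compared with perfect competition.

Demand slope = (40 − 71.8)/(85 − 32) = −0.6, so P = 91 − 0.6Q.
Supply slope = (77.7 − 51.2)/(85 − 32) = 0.5, so P = 35.2 + 0.5Q.
Competitive equilibrium: 91 − 0.6Q = 35.2 + 0.5Q → Q* = 50.7273, P* = 60.5636.
Marginal revenue: MR = 91 − 1.2Q. Set MR = MC: 91 − 1.2Q = 35.2 + 0.5Q → Q_m = 32.8235.
Price P_m = 91 − 0.6·32.8235 = 71.3059; MC(Q_m) = 35.2 + 0.5·32.8235 = 51.6118.
Competitive Q* = 50.7273, so ΔQ = 17.9038; wedge = 71.3059 − 51.6118 = 19.6941.
Welfare loss = ½ × 17.9038 × 19.6941 = $176.30 thousand.

$176.30 thousand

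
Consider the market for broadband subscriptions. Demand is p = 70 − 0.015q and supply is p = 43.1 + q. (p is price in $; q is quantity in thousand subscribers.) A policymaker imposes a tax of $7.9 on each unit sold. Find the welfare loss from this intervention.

$30.74 thousand

Competitive equilibrium: 70 − 0.015q = 43.1 + q → q* = 26.5025, p* = 69.6025.
With the tax, the buyer price exceeds the seller price by 7.9: (70 − 0.015q) − (43.1 + q) = 7.9 → q' = 18.7192.
Δq = 26.5025 − 18.7192 = 7.7833; the wedge equals the tax, 7.9.
Deadweight loss = ½ × 7.7833 × 7.9 = $30.74 thousand.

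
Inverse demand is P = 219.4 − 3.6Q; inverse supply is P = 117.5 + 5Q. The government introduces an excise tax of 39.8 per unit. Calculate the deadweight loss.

Competitive equilibrium: 219.4 − 3.6Q = 117.5 + 5Q → Q* = 11.8488, P* = 176.7442.
With the tax, the buyer price exceeds the seller price by 39.8: (219.4 − 3.6Q) − (117.5 + 5Q) = 39.8 → Q' = 7.2209.
ΔQ = 11.8488 − 7.2209 = 4.6279; the wedge equals the tax, 39.8.
Deadweight loss = ½ × 4.6279 × 39.8 = 92.10.

92.10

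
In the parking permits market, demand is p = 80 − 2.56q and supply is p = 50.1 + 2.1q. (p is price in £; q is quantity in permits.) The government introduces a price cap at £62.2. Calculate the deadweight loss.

Competitive equilibrium: 80 − 2.56q = 50.1 + 2.1q → q* = 6.4163, p* = 63.5742.
At the ceiling p = 62.2, quantity supplied = (62.2 − 50.1)/2.1 = 5.7619.
Willingness to pay at q' = 5.7619: 80 − 2.56·5.7619 = 65.2495.
Δq = 6.4163 − 5.7619 = 0.6544; wedge = 65.2495 − 62.2 = 3.0495.
The triangle = ½ × 0.6544 × 3.0495 = £1.

£1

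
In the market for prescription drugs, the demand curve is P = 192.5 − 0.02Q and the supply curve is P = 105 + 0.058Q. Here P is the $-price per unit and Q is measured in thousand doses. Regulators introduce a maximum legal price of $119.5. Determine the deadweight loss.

$29641.03 thousand

Competitive equilibrium: 192.5 − 0.02Q = 105 + 0.058Q → Q* = 1121.7949, P* = 170.0641.
At the ceiling P = 119.5, quantity supplied = (119.5 − 105)/0.058 = 250.
Willingness to pay at Q' = 250: 192.5 − 0.02·250 = 187.5.
ΔQ = 1121.7949 − 250 = 871.7949; wedge = 187.5 − 119.5 = 68.
DWL = ½ × 871.7949 × 68 = $29641.03 thousand.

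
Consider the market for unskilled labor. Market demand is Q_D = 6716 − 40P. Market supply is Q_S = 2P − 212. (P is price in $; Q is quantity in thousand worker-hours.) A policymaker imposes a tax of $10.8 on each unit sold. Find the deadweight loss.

In inverse form: demand P = 167.9 − 0.025Q, supply P = 106 + 0.5Q.
Competitive equilibrium: 167.9 − 0.025Q = 106 + 0.5Q → Q* = 117.9048, P* = 164.9524.
With the tax, the buyer price exceeds the seller price by 10.8: (167.9 − 0.025Q) − (106 + 0.5Q) = 10.8 → Q' = 97.3333.
ΔQ = 117.9048 − 97.3333 = 20.5715; the wedge equals the tax, 10.8.
Welfare loss = ½ × 20.5715 × 10.8 = $111.09 thousand.

$111.09 thousand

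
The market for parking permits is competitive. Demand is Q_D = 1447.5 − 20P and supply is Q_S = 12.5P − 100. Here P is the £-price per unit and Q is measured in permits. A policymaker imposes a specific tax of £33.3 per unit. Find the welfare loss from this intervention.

£4264.96

In inverse form: demand P = 72.375 − 0.05Q, supply P = 8 + 0.08Q.
Competitive equilibrium: 72.375 − 0.05Q = 8 + 0.08Q → Q* = 495.1923, P* = 47.6154.
With the tax, the buyer price exceeds the seller price by 33.3: (72.375 − 0.05Q) − (8 + 0.08Q) = 33.3 → Q' = 239.0385.
ΔQ = 495.1923 − 239.0385 = 256.1538; the wedge equals the tax, 33.3.
Deadweight loss = ½ × 256.1538 × 33.3 = £4264.96.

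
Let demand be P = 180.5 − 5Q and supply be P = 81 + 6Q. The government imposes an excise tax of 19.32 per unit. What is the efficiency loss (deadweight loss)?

Competitive equilibrium: 180.5 − 5Q = 81 + 6Q → Q* = 9.0455, P* = 135.2727.
With the tax, the buyer price exceeds the seller price by 19.32: (180.5 − 5Q) − (81 + 6Q) = 19.32 → Q' = 7.2891.
ΔQ = 9.0455 − 7.2891 = 1.7564; the wedge equals the tax, 19.32.
Deadweight loss = ½ × 1.7564 × 19.32 = 16.97.

16.97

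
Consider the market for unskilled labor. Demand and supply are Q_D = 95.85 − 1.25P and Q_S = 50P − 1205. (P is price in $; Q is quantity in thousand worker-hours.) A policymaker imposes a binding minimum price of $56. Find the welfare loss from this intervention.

$600.54 thousand

In inverse form: demand P = 76.68 − 0.8Q, supply P = 24.1 + 0.02Q.
Competitive equilibrium: 76.68 − 0.8Q = 24.1 + 0.02Q → Q* = 64.12195, P* = 25.38244.
At the floor P = 56, quantity demanded = (76.68 − 56)/0.8 = 25.85.
Sellers' marginal cost at Q' = 25.85: 24.1 + 0.02·25.85 = 24.617.
ΔQ = 64.12195 − 25.85 = 38.27195; wedge = 56 − 24.617 = 31.383.
Deadweight loss = ½ × 38.27195 × 31.383 = $600.54 thousand.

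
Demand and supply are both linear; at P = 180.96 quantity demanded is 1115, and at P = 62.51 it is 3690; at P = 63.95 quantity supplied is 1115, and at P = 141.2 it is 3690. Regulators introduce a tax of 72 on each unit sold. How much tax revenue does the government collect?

Demand slope = (62.51 − 180.96)/(3690 − 1115) = −0.046, so P = 232.25 − 0.046Q.
Supply slope = (141.2 − 63.95)/(3690 − 1115) = 0.03, so P = 30.5 + 0.03Q.
Competitive equilibrium: 232.25 − 0.046Q = 30.5 + 0.03Q → Q* = 2654.6053, P* = 110.1382.
With the tax, the buyer price exceeds the seller price by 72: (232.25 − 0.046Q) − (30.5 + 0.03Q) = 72 → Q' = 1707.2368.
Tax revenue = 72 × 1707.2368 = 122921.05.

122921.05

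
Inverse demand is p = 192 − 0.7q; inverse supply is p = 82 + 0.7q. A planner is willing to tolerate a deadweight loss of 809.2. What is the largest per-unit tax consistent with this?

Competitive equilibrium: 192 − 0.7q = 82 + 0.7q → q* = 78.5714, p* = 137.
A tax t gives Δq = t/1.4 and wedge t, so DWL = t²/2.8.
t²/2.8 = 809.2 → t² = 2265.76 → t = 47.6.

47.6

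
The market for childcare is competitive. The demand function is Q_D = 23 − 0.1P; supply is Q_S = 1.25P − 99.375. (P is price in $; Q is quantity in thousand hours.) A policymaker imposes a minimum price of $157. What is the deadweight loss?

In inverse form: demand P = 230 − 10Q, supply P = 79.5 + 0.8Q.
Competitive equilibrium: 230 − 10Q = 79.5 + 0.8Q → Q* = 13.9352, P* = 90.6481.
At the floor P = 157, quantity demanded = (230 − 157)/10 = 7.3.
Sellers' marginal cost at Q' = 7.3: 79.5 + 0.8·7.3 = 85.34.
ΔQ = 13.9352 − 7.3 = 6.6352; wedge = 157 − 85.34 = 71.66.
Deadweight loss = ½ × 6.6352 × 71.66 = $237.74 thousand.

$237.74 thousand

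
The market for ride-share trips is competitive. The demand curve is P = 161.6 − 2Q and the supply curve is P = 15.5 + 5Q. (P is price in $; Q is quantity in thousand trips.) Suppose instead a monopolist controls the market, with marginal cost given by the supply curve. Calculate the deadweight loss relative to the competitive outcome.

Competitive equilibrium: 161.6 − 2Q = 15.5 + 5Q → Q* = 20.8714, P* = 119.8571.
Marginal revenue: MR = 161.6 − 4Q. Set MR = MC: 161.6 − 4Q = 15.5 + 5Q → Q_m = 16.2333.
Price P_m = 161.6 − 2·16.2333 = 129.1334; MC(Q_m) = 15.5 + 5·16.2333 = 96.6665.
Competitive Q* = 20.8714, so ΔQ = 4.6381; wedge = 129.1334 − 96.6665 = 32.4669.
Welfare loss = ½ × 4.6381 × 32.4669 = $75.29 thousand.

$75.29 thousand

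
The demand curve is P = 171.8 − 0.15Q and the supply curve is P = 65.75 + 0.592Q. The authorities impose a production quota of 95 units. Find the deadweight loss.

852.10

Competitive equilibrium: 171.8 − 0.15Q = 65.75 + 0.592Q → Q* = 142.9245, P* = 150.3613.
At Q = 95: demand price = 171.8 − 0.15·95 = 157.55; supply price = 65.75 + 0.592·95 = 121.99.
ΔQ = 142.9245 − 95 = 47.9245; wedge = 157.55 − 121.99 = 35.56.
The triangle = ½ × 47.9245 × 35.56 = 852.10.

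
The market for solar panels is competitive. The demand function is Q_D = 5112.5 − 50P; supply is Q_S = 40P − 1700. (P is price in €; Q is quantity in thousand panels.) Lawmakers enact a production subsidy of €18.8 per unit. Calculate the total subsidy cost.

In inverse form: demand P = 102.25 − 0.02Q, supply P = 42.5 + 0.025Q.
Competitive equilibrium: 102.25 − 0.02Q = 42.5 + 0.025Q → Q* = 1327.77778, P* = 75.69444.
The subsidy lowers effective supply by 18.8: P = 23.7 + 0.025Q.
New quantity: 102.25 − 0.02Q = 23.7 + 0.025Q → Q' = 1745.55556.
Total subsidy cost = 18.8 × 1745.55556 = €32816.44 thousand.

€32816.44 thousand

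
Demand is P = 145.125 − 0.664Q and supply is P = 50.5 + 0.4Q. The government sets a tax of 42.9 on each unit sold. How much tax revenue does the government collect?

2085.53

Competitive equilibrium: 145.125 − 0.664Q = 50.5 + 0.4Q → Q* = 88.9333, P* = 86.0733.
With the tax, the buyer price exceeds the seller price by 42.9: (145.125 − 0.664Q) − (50.5 + 0.4Q) = 42.9 → Q' = 48.6137.
Tax revenue = 42.9 × 48.6137 = 2085.53.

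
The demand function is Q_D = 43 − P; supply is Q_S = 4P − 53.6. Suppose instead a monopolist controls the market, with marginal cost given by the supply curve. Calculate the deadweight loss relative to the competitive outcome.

69.23

In inverse form: demand P = 43 − Q, supply P = 13.4 + 0.25Q.
Competitive equilibrium: 43 − Q = 13.4 + 0.25Q → Q* = 23.68, P* = 19.32.
Marginal revenue: MR = 43 − 2Q. Set MR = MC: 43 − 2Q = 13.4 + 0.25Q → Q_m = 13.1556.
Price P_m = 43 − 1·13.1556 = 29.8444; MC(Q_m) = 13.4 + 0.25·13.1556 = 16.6889.
Competitive Q* = 23.68, so ΔQ = 10.5244; wedge = 29.8444 − 16.6889 = 13.1555.
DWL = ½ × 10.5244 × 13.1555 = 69.23.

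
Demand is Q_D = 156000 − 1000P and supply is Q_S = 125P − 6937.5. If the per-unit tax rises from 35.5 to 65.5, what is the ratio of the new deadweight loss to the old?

In inverse form: demand P = 156 − 0.001Q, supply P = 55.5 + 0.008Q.
Competitive equilibrium: 156 − 0.001Q = 55.5 + 0.008Q → Q* = 11166.6667, P* = 144.8333.
For a per-unit tax t: ΔQ = t/0.009, so DWL = ½·t·(t/0.009) = t²/0.018.
At t = 35.5: DWL = 70013.889. At t = 65.5: DWL = 238347.222.
Ratio = (65.5/35.5)² = 3.404.

3.404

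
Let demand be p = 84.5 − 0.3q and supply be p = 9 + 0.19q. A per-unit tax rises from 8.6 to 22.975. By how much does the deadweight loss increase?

463.15

Competitive equilibrium: 84.5 − 0.3q = 9 + 0.19q → q* = 154.0816, p* = 38.2755.
For a per-unit tax t: Δq = t/0.49, so DWL = ½·t·(t/0.49) = t²/0.98.
At t = 8.6: DWL = 75.469. At t = 22.975: DWL = 538.623.
Increase = 538.623 − 75.469 = 463.15.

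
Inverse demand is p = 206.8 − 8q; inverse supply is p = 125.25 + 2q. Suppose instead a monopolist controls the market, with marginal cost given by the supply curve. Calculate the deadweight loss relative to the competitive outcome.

Competitive equilibrium: 206.8 − 8q = 125.25 + 2q → q* = 8.155, p* = 141.56.
Marginal revenue: MR = 206.8 − 16q. Set MR = MC: 206.8 − 16q = 125.25 + 2q → q_m = 4.5306.
Price p_m = 206.8 − 8·4.5306 = 170.5552; MC(q_m) = 125.25 + 2·4.5306 = 134.3112.
Competitive q* = 8.155, so Δq = 3.6244; wedge = 170.5552 − 134.3112 = 36.244.
The triangle = ½ × 3.6244 × 36.244 = 65.68.

65.68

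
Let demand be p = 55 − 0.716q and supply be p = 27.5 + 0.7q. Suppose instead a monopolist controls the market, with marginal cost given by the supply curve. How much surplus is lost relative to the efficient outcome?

Competitive equilibrium: 55 − 0.716q = 27.5 + 0.7q → q* = 19.4209, p* = 41.0946.
Marginal revenue: MR = 55 − 1.432q. Set MR = MC: 55 − 1.432q = 27.5 + 0.7q → q_m = 12.8987.
Price p_m = 55 − 0.716·12.8987 = 45.7645; MC(q_m) = 27.5 + 0.7·12.8987 = 36.5291.
Competitive q* = 19.4209, so Δq = 6.5222; wedge = 45.7645 − 36.5291 = 9.2354.
DWL = ½ × 6.5222 × 9.2354 = 30.12.

30.12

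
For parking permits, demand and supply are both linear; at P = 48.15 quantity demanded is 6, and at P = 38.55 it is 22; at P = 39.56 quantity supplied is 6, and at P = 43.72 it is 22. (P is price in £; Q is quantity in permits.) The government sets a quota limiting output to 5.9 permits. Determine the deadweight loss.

£43.76

Demand slope = (38.55 − 48.15)/(22 − 6) = −0.6, so P = 51.75 − 0.6Q.
Supply slope = (43.72 − 39.56)/(22 − 6) = 0.26, so P = 38 + 0.26Q.
Competitive equilibrium: 51.75 − 0.6Q = 38 + 0.26Q → Q* = 15.9884, P* = 42.157.
At Q = 5.9: demand price = 51.75 − 0.6·5.9 = 48.21; supply price = 38 + 0.26·5.9 = 39.534.
ΔQ = 15.9884 − 5.9 = 10.0884; wedge = 48.21 − 39.534 = 8.676.
Deadweight loss = ½ × 10.0884 × 8.676 = £43.76.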